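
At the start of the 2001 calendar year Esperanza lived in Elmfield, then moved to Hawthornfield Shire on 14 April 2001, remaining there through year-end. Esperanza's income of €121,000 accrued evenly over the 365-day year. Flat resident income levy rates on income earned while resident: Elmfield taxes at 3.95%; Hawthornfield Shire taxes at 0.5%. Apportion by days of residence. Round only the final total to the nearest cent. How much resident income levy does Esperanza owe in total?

€1,783.01

Elmfield, 1 January – 13 April 2001: 103 days → €121,000 × 3.95% × 103/365 = €1,348.7356
Hawthornfield Shire, 14 April – 31 December 2001: 262 days → €121,000 × 0.5% × 262/365 = €434.2740
Total = €1,783.0096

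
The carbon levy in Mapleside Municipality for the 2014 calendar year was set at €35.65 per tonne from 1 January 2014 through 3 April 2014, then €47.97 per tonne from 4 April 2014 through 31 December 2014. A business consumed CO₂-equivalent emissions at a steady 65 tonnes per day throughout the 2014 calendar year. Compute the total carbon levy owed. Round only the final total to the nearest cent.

€1,063,613.85

1 January – 3 April 2014: 93 days × 65 tonnes/day = 6,045 tonnes at €35.65/tonne → €215,504.25
4 April – 31 December 2014: 272 days × 65 tonnes/day = 17,680 tonnes at €47.97/tonne → €848,109.60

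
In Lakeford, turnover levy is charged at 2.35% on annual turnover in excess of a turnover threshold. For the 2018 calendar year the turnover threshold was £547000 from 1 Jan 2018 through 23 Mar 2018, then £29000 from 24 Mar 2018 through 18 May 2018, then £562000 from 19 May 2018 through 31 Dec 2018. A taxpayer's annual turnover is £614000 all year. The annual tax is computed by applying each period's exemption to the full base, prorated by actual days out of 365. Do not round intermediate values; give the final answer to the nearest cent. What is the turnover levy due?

£3222.91

1 Jan – 23 Mar 2018: 82 days, exemption £547000 → (£614000 − £547000) × 2.35% × 82/365 = £353.7233
24 Mar – 18 May 2018: 56 days, exemption £29000 → (£614000 − £29000) × 2.35% × 56/365 = £2109.2055
19 May – 31 Dec 2018: 227 days, exemption £562000 → (£614000 − £562000) × 2.35% × 227/365 = £759.9836
Total = £3222.9123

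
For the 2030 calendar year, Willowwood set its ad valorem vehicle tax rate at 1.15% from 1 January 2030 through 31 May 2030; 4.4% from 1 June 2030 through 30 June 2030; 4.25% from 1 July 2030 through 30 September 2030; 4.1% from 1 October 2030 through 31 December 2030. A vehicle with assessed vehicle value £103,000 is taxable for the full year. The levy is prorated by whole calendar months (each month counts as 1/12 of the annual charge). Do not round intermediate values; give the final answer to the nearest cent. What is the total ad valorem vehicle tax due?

1 January – 31 May 2030: 5 months at 1.15% → £103,000 × 1.15% × 5/12 = £493.5417
1 June – 30 June 2030: 1 month at 4.4% → £103,000 × 4.4% × 1/12 = £377.6667
1 July – 30 September 2030: 3 months at 4.25% → £103,000 × 4.25% × 3/12 = £1,094.3750
1 October – 31 December 2030: 3 months at 4.1% → £103,000 × 4.1% × 3/12 = £1,055.7500
Total = £3,021.3333

£3,021.33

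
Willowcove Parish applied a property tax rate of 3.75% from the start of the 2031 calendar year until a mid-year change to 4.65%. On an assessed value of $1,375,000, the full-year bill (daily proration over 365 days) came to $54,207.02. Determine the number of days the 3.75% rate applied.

287 days

Let d = days at the first rate; then 365 − d days at the second rate.
$1,375,000 × [3.75%·d + 4.65%·(365−d)] / 365 = $54,207.02
Solving gives d = 287, so the new rate took effect on 15 Oct 2031.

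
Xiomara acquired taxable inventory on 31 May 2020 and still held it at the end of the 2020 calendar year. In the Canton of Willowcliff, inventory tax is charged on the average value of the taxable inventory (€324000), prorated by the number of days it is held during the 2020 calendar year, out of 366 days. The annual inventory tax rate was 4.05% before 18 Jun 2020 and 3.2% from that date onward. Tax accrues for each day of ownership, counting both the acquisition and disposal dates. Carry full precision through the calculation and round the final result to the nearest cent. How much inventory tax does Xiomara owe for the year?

31 May – 17 Jun 2020: 18 days at 4.05% → €324000 × 4.05% × 18/366 = €645.3443
18 Jun – 31 Dec 2020: 197 days at 3.2% → €324000 × 3.2% × 197/366 = €5580.5902
Total = €6225.9344

€6225.93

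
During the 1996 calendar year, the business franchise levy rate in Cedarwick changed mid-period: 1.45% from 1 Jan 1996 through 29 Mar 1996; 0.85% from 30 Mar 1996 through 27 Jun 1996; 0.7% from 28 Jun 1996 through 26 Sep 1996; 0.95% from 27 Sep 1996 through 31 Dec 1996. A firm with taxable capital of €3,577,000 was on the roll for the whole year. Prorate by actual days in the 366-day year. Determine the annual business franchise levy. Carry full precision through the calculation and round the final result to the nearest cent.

1 Jan – 29 Mar 1996: 89 days at 1.45% → €3,577,000 × 1.45% × 89/366 = €12,612.3456
30 Mar – 27 Jun 1996: 90 days at 0.85% → €3,577,000 × 0.85% × 90/366 = €7,476.5164
28 Jun – 26 Sep 1996: 91 days at 0.7% → €3,577,000 × 0.7% × 91/366 = €6,225.5437
27 Sep – 31 Dec 1996: 96 days at 0.95% → €3,577,000 × 0.95% × 96/366 = €8,913.1803
Total = €35,227.5861

€35,227.59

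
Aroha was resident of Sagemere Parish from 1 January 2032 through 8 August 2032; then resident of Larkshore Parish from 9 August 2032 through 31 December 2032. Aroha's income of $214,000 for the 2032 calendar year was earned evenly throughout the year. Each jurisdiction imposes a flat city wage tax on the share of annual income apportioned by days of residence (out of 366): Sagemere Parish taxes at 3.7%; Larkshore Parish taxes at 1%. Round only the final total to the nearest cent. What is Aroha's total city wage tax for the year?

Sagemere Parish, 1 January – 8 August 2032: 221 days → $214,000 × 3.7% × 221/366 = $4,781.0874
Larkshore Parish, 9 August – 31 December 2032: 145 days → $214,000 × 1% × 145/366 = $847.8142
Total = $5,628.9016

$5,628.90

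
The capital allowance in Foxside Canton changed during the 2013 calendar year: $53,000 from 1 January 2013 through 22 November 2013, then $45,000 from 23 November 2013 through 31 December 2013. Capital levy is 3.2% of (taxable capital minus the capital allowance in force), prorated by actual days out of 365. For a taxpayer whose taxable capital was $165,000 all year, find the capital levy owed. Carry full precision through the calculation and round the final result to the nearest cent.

$3,611.35

1 January – 22 November 2013: 326 days, exemption $53,000 → ($165,000 − $53,000) × 3.2% × 326/365 = $3,201.0521
23 November – 31 December 2013: 39 days, exemption $45,000 → ($165,000 − $45,000) × 3.2% × 39/365 = $410.3014
Total = $3,611.3534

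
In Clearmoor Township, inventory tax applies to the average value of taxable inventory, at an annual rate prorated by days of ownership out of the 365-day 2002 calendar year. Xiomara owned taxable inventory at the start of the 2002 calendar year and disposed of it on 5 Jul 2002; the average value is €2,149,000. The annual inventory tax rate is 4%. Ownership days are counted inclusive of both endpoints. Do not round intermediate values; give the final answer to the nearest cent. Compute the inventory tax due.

Days held (1 Jan – 5 Jul 2002): 186 out of 365
Tax = €2,149,000 × 4% × 186/365 = €43,804.2740

€43,804.27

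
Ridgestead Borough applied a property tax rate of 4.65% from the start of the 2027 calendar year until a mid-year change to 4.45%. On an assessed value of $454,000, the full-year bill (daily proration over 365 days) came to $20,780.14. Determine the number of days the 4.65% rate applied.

Let d = days at the first rate; then 365 − d days at the second rate.
$454,000 × [4.65%·d + 4.45%·(365−d)] / 365 = $20,780.14
Solving gives d = 232, so the new rate took effect on 21 August 2027.

232 days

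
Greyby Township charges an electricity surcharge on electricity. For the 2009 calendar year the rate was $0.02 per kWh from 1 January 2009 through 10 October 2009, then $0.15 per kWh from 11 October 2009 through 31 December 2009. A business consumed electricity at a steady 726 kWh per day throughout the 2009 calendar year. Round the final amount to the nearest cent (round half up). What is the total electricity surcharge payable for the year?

1 January – 10 October 2009: 283 days × 726 kWh/day = 205,458 kWh at $0.02/kWh → $4,109.16
11 October – 31 December 2009: 82 days × 726 kWh/day = 59,532 kWh at $0.15/kWh → $8,929.80

$13,038.96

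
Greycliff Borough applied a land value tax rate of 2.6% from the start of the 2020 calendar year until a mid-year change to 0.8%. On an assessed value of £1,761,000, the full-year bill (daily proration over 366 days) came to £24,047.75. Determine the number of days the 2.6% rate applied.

Let d = days at the first rate; then 366 − d days at the second rate.
£1,761,000 × [2.6%·d + 0.8%·(366−d)] / 366 = £24,047.75
Solving gives d = 115, so the new rate took effect on 25 April 2020.

115 days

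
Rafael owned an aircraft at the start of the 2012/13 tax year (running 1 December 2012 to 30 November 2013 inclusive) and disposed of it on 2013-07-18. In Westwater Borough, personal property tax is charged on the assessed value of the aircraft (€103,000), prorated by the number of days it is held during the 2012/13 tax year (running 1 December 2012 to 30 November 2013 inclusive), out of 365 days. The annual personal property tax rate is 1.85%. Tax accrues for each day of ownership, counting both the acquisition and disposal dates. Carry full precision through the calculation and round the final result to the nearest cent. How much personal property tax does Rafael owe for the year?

Days held (2012-12-01 to 2013-07-18): 230 out of 365
Tax = €103,000 × 1.85% × 230/365 = €1,200.7260

€1,200.73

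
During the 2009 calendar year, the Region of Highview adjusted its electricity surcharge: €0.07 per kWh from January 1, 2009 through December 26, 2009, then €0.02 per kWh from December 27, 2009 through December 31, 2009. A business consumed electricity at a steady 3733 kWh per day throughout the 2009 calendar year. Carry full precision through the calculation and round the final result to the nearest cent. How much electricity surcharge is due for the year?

January 1 – December 26, 2009: 360 days × 3733 kWh/day = 1,343,880 kWh at €0.07/kWh → €94071.60
December 27 – December 31, 2009: 5 days × 3733 kWh/day = 18,665 kWh at €0.02/kWh → €373.30

€94444.90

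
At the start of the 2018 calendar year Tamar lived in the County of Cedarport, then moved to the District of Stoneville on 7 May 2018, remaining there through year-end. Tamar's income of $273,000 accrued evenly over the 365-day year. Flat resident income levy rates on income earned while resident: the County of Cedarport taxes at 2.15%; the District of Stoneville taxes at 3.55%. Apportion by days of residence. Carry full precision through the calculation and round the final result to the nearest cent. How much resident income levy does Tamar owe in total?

The County of Cedarport, 1 Jan – 6 May 2018: 126 days → $273,000 × 2.15% × 126/365 = $2,026.1836
The District of Stoneville, 7 May – 31 Dec 2018: 239 days → $273,000 × 3.55% × 239/365 = $6,345.9411
Total = $8,372.1247

$8,372.12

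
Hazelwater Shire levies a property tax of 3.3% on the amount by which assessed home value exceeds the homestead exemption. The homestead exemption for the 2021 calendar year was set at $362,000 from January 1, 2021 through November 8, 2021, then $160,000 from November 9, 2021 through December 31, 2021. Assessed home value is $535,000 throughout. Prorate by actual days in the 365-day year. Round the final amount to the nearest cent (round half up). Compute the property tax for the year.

January 1 – November 8, 2021: 312 days, exemption $362,000 → ($535,000 − $362,000) × 3.3% × 312/365 = $4,880.0219
November 9 – December 31, 2021: 53 days, exemption $160,000 → ($535,000 − $160,000) × 3.3% × 53/365 = $1,796.9178
Total = $6,676.9397

$6,676.94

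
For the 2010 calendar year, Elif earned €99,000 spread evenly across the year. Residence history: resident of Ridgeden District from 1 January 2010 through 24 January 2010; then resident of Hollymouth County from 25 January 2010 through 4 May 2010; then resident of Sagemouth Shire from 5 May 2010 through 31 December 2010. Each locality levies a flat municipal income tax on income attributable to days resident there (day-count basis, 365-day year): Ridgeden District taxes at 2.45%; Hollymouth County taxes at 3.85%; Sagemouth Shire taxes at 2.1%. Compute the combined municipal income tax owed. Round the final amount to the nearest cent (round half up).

Ridgeden District, 1 January – 24 January 2010: 24 days → €99,000 × 2.45% × 24/365 = €159.4849
Hollymouth County, 25 January – 4 May 2010: 100 days → €99,000 × 3.85% × 100/365 = €1,044.2466
Sagemouth Shire, 5 May – 31 December 2010: 241 days → €99,000 × 2.1% × 241/365 = €1,372.7096
Total = €2,576.4411

€2,576.44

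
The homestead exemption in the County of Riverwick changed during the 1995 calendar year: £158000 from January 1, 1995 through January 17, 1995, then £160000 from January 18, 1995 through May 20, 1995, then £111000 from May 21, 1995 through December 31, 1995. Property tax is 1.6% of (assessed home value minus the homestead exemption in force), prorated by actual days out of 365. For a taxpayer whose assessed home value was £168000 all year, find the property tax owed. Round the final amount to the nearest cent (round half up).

January 1 – January 17, 1995: 17 days, exemption £158000 → (£168000 − £158000) × 1.6% × 17/365 = £7.4521
January 18 – May 20, 1995: 123 days, exemption £160000 → (£168000 − £160000) × 1.6% × 123/365 = £43.1342
May 21 – December 31, 1995: 225 days, exemption £111000 → (£168000 − £111000) × 1.6% × 225/365 = £562.1918
Total = £612.7781

£612.78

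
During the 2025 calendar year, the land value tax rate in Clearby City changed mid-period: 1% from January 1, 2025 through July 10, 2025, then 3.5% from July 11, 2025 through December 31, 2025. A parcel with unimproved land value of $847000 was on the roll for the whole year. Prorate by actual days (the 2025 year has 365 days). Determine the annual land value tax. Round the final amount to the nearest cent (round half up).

$18564.38

January 1 – July 10, 2025: 191 days at 1% → $847000 × 1% × 191/365 = $4432.2466
July 11 – December 31, 2025: 174 days at 3.5% → $847000 × 3.5% × 174/365 = $14132.1370
Total = $18564.3836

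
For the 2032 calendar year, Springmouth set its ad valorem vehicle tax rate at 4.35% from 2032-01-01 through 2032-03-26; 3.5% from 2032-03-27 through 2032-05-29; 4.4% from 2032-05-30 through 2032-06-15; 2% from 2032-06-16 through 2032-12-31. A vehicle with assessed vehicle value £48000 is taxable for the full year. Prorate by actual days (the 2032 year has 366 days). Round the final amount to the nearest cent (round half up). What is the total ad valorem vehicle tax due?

£1404.46

2032-01-01 to 2032-03-26: 86 days at 4.35% → £48000 × 4.35% × 86/366 = £490.6230
2032-03-27 to 2032-05-29: 64 days at 3.5% → £48000 × 3.5% × 64/366 = £293.7705
2032-05-30 to 2032-06-15: 17 days at 4.4% → £48000 × 4.4% × 17/366 = £98.0984
2032-06-16 to 2032-12-31: 199 days at 2% → £48000 × 2% × 199/366 = £521.9672
Total = £1404.4590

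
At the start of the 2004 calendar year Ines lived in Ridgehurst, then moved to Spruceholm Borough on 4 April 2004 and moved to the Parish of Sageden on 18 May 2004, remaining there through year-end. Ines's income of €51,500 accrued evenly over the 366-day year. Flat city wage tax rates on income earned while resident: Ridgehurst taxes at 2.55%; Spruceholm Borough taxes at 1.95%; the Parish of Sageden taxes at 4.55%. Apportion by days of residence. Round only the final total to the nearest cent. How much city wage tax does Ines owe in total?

€1,917.74

Ridgehurst, 1 January – 3 April 2004: 94 days → €51,500 × 2.55% × 94/366 = €337.2828
Spruceholm Borough, 4 April – 17 May 2004: 44 days → €51,500 × 1.95% × 44/366 = €120.7295
The Parish of Sageden, 18 May – 31 December 2004: 228 days → €51,500 × 4.55% × 228/366 = €1,459.7295
Total = €1,917.7418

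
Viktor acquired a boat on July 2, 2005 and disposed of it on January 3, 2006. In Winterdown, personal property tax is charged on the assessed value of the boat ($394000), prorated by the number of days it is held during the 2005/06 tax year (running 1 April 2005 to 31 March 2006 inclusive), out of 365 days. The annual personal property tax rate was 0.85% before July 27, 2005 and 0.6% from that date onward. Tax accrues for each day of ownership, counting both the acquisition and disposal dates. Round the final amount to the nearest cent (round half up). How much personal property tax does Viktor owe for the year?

$1272.13

July 2 – July 26, 2005: 25 days at 0.85% → $394000 × 0.85% × 25/365 = $229.3836
July 27, 2005 – January 3, 2006: 161 days at 0.6% → $394000 × 0.6% × 161/365 = $1042.7507
Total = $1272.1342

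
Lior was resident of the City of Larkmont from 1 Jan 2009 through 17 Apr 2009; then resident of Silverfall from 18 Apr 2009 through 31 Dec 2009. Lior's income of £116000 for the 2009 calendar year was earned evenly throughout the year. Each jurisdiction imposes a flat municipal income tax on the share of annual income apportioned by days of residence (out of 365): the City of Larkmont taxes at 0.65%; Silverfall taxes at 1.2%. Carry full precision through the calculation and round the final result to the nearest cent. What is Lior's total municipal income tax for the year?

The City of Larkmont, 1 Jan – 17 Apr 2009: 107 days → £116000 × 0.65% × 107/365 = £221.0356
Silverfall, 18 Apr – 31 Dec 2009: 258 days → £116000 × 1.2% × 258/365 = £983.9342
Total = £1204.9699

£1204.97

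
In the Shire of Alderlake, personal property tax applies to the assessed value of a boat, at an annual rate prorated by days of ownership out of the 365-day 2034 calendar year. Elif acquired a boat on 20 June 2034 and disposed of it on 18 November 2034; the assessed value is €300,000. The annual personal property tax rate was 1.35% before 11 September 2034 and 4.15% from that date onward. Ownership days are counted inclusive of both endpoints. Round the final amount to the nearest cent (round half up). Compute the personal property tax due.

€3,274.52

20 June – 10 September 2034: 83 days at 1.35% → €300,000 × 1.35% × 83/365 = €920.9589
11 September – 18 November 2034: 69 days at 4.15% → €300,000 × 4.15% × 69/365 = €2,353.5616
Total = €3,274.5205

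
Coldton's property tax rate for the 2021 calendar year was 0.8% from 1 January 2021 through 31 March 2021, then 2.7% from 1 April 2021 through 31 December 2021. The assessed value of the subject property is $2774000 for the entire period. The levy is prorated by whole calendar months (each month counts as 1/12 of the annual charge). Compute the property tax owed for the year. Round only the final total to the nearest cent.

1 January – 31 March 2021: 3 months at 0.8% → $2774000 × 0.8% × 3/12 = $5548.0000
1 April – 31 December 2021: 9 months at 2.7% → $2774000 × 2.7% × 9/12 = $56173.5000
Total = $61721.5000

$61721.50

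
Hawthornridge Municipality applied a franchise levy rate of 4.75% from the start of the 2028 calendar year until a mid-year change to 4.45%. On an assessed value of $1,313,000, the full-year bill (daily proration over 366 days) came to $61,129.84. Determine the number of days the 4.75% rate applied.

251 days

Let d = days at the first rate; then 366 − d days at the second rate.
$1,313,000 × [4.75%·d + 4.45%·(366−d)] / 366 = $61,129.84
Solving gives d = 251, so the new rate took effect on 8 Sep 2028.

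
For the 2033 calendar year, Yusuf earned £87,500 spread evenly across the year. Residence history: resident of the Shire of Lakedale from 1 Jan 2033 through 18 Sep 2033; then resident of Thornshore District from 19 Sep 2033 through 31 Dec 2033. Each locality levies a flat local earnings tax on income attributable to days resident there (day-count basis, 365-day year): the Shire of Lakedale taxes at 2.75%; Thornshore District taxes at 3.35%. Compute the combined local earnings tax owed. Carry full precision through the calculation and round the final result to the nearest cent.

The Shire of Lakedale, 1 Jan – 18 Sep 2033: 261 days → £87,500 × 2.75% × 261/365 = £1,720.6336
Thornshore District, 19 Sep – 31 Dec 2033: 104 days → £87,500 × 3.35% × 104/365 = £835.2055
Total = £2,555.8390

£2,555.84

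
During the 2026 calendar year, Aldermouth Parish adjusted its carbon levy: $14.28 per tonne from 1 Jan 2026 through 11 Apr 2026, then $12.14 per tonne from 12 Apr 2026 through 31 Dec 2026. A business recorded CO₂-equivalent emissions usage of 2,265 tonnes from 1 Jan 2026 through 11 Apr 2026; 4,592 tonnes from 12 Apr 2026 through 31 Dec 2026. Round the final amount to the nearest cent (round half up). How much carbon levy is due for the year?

$88,091.08

1 Jan – 11 Apr 2026: 2,265 tonnes at $14.28/tonne → $32,344.20
12 Apr – 31 Dec 2026: 4,592 tonnes at $12.14/tonne → $55,746.88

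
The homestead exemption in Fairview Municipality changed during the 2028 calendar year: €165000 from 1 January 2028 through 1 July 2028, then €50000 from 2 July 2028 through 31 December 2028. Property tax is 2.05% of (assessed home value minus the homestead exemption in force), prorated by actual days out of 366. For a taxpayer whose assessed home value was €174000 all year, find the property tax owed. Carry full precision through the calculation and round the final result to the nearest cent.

1 January – 1 July 2028: 183 days, exemption €165000 → (€174000 − €165000) × 2.05% × 183/366 = €92.2500
2 July – 31 December 2028: 183 days, exemption €50000 → (€174000 − €50000) × 2.05% × 183/366 = €1271.0000
Total = €1363.2500

€1363.25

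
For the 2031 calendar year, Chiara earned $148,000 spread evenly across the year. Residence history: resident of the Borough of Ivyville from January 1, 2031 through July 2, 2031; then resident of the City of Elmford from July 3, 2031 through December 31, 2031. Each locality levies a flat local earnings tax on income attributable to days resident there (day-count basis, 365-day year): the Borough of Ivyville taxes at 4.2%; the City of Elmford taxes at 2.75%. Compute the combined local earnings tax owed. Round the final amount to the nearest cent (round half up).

$5,145.94

The Borough of Ivyville, January 1 – July 2, 2031: 183 days → $148,000 × 4.2% × 183/365 = $3,116.5151
The City of Elmford, July 3 – December 31, 2031: 182 days → $148,000 × 2.75% × 182/365 = $2,029.4247
Total = $5,145.9397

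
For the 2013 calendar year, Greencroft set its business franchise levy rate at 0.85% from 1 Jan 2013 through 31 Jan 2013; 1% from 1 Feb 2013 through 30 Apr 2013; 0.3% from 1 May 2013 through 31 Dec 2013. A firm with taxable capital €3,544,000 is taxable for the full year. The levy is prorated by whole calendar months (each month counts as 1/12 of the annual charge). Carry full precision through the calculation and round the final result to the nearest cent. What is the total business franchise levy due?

€18,458.33

1 Jan – 31 Jan 2013: 1 month at 0.85% → €3,544,000 × 0.85% × 1/12 = €2,510.3333
1 Feb – 30 Apr 2013: 3 months at 1% → €3,544,000 × 1% × 3/12 = €8,860.0000
1 May – 31 Dec 2013: 8 months at 0.3% → €3,544,000 × 0.3% × 8/12 = €7,088.0000
Total = €18,458.3333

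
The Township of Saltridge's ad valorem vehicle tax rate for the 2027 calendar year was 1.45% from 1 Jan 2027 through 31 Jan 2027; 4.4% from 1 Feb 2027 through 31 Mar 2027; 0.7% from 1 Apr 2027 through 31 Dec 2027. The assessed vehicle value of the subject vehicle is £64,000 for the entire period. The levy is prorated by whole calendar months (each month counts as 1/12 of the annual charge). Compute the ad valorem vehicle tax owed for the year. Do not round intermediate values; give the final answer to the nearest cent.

£882.67

1 Jan – 31 Jan 2027: 1 month at 1.45% → £64,000 × 1.45% × 1/12 = £77.3333
1 Feb – 31 Mar 2027: 2 months at 4.4% → £64,000 × 4.4% × 2/12 = £469.3333
1 Apr – 31 Dec 2027: 9 months at 0.7% → £64,000 × 0.7% × 9/12 = £336.0000
Total = £882.6667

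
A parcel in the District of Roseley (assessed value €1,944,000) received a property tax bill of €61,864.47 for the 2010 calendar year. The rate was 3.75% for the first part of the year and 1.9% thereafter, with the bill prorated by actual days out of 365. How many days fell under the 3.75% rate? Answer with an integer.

Let d = days at the first rate; then 365 − d days at the second rate.
€1,944,000 × [3.75%·d + 1.9%·(365−d)] / 365 = €61,864.47
Solving gives d = 253, so the new rate took effect on 11 September 2010.

253 days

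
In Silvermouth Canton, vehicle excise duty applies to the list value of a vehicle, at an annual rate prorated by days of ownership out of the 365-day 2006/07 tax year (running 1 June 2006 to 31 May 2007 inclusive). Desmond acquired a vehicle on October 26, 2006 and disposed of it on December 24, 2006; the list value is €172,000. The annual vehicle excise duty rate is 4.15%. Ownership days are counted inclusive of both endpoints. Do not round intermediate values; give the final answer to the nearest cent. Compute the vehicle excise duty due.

€1,173.37

Days held (October 26 – December 24, 2006): 60 out of 365
Tax = €172,000 × 4.15% × 60/365 = €1,173.3699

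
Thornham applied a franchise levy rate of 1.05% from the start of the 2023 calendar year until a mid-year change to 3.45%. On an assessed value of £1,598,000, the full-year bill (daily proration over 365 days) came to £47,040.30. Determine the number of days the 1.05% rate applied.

Let d = days at the first rate; then 365 − d days at the second rate.
£1,598,000 × [1.05%·d + 3.45%·(365−d)] / 365 = £47,040.30
Solving gives d = 77, so the new rate took effect on 19 March 2023.

77 days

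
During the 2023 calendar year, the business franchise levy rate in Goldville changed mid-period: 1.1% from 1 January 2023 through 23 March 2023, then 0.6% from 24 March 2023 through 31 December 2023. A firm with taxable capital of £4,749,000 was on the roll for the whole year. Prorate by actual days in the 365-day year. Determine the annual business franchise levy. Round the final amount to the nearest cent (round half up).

£33,828.49

1 January – 23 March 2023: 82 days at 1.1% → £4,749,000 × 1.1% × 82/365 = £11,735.8849
24 March – 31 December 2023: 283 days at 0.6% → £4,749,000 × 0.6% × 283/365 = £22,092.6082
Total = £33,828.4932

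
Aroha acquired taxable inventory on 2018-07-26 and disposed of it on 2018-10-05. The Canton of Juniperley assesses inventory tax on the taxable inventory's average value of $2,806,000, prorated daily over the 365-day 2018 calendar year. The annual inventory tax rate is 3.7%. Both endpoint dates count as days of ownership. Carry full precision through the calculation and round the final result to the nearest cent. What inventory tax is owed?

Days held (2018-07-26 to 2018-10-05): 72 out of 365
Tax = $2,806,000 × 3.7% × 72/365 = $20,479.9562

$20,479.96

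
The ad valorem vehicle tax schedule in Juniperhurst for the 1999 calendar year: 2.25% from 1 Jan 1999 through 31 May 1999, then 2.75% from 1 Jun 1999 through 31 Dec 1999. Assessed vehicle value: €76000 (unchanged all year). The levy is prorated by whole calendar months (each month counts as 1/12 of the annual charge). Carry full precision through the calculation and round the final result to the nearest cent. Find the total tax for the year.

€1931.67

1 Jan – 31 May 1999: 5 months at 2.25% → €76000 × 2.25% × 5/12 = €712.5000
1 Jun – 31 Dec 1999: 7 months at 2.75% → €76000 × 2.75% × 7/12 = €1219.1667
Total = €1931.6667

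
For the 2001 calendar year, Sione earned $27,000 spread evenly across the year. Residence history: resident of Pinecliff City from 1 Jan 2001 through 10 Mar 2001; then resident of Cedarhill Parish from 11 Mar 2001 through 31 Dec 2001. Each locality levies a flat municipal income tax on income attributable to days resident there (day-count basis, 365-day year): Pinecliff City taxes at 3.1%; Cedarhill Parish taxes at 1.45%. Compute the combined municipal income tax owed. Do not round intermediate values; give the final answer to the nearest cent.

$475.72

Pinecliff City, 1 Jan – 10 Mar 2001: 69 days → $27,000 × 3.1% × 69/365 = $158.2274
Cedarhill Parish, 11 Mar – 31 Dec 2001: 296 days → $27,000 × 1.45% × 296/365 = $317.4904
Total = $475.7178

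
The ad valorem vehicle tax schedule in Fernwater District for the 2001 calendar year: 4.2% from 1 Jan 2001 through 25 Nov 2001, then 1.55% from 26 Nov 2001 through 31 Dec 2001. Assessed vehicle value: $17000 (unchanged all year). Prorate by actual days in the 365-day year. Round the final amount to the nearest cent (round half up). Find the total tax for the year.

1 Jan – 25 Nov 2001: 329 days at 4.2% → $17000 × 4.2% × 329/365 = $643.5781
26 Nov – 31 Dec 2001: 36 days at 1.55% → $17000 × 1.55% × 36/365 = $25.9890
Total = $669.5671

$669.57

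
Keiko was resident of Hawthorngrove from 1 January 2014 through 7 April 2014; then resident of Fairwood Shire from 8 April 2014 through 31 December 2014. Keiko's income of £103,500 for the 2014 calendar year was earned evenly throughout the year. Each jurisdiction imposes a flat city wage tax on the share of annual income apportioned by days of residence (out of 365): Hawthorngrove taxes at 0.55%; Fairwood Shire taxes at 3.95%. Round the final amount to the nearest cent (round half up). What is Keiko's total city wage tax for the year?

£3,153.06

Hawthorngrove, 1 January – 7 April 2014: 97 days → £103,500 × 0.55% × 97/365 = £151.2801
Fairwood Shire, 8 April – 31 December 2014: 268 days → £103,500 × 3.95% × 268/365 = £3,001.7836
Total = £3,153.0637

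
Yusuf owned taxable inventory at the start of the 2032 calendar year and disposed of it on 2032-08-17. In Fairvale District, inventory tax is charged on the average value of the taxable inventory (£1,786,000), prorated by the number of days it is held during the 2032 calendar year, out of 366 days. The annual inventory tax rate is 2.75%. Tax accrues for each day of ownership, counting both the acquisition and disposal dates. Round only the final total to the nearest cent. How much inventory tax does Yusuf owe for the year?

Days held (2032-01-01 to 2032-08-17): 230 out of 366
Tax = £1,786,000 × 2.75% × 230/366 = £30,864.6175

£30,864.62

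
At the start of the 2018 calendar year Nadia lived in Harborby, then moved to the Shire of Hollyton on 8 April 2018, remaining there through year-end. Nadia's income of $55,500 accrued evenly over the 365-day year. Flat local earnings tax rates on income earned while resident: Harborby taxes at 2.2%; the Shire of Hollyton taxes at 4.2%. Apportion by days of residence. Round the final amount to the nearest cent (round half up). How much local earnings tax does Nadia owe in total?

Harborby, 1 January – 7 April 2018: 97 days → $55,500 × 2.2% × 97/365 = $324.4849
The Shire of Hollyton, 8 April – 31 December 2018: 268 days → $55,500 × 4.2% × 268/365 = $1,711.5288
Total = $2,036.0137

$2,036.01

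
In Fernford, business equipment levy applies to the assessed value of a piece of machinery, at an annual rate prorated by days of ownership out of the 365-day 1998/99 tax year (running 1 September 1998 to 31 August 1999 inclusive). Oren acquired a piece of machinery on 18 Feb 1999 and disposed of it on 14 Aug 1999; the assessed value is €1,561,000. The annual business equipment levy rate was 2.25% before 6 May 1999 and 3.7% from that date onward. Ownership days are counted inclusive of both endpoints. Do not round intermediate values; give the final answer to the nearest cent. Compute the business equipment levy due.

€23,391.48

18 Feb – 5 May 1999: 77 days at 2.25% → €1,561,000 × 2.25% × 77/365 = €7,409.4041
6 May – 14 Aug 1999: 101 days at 3.7% → €1,561,000 × 3.7% × 101/365 = €15,982.0740
Total = €23,391.4781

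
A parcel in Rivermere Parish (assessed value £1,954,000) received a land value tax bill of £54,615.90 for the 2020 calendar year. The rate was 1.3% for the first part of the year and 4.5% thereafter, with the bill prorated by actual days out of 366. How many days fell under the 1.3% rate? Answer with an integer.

Let d = days at the first rate; then 366 − d days at the second rate.
£1,954,000 × [1.3%·d + 4.5%·(366−d)] / 366 = £54,615.90
Solving gives d = 195, so the new rate took effect on 14 Jul 2020.

195 days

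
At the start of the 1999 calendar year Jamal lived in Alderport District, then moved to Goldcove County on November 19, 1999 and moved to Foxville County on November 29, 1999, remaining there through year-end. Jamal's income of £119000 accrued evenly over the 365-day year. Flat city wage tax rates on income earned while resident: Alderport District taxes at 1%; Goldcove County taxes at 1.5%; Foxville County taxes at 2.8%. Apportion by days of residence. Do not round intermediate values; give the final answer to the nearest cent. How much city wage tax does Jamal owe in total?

Alderport District, January 1 – November 18, 1999: 322 days → £119000 × 1% × 322/365 = £1049.8082
Goldcove County, November 19 – November 28, 1999: 10 days → £119000 × 1.5% × 10/365 = £48.9041
Foxville County, November 29 – December 31, 1999: 33 days → £119000 × 2.8% × 33/365 = £301.2493
Total = £1399.9616

£1399.96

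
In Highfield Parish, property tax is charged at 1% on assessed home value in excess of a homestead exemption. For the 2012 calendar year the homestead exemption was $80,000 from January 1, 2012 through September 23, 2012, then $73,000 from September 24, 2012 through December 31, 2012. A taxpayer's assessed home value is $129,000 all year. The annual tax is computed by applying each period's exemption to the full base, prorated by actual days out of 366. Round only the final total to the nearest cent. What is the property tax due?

January 1 – September 23, 2012: 267 days, exemption $80,000 → ($129,000 − $80,000) × 1% × 267/366 = $357.4590
September 24 – December 31, 2012: 99 days, exemption $73,000 → ($129,000 − $73,000) × 1% × 99/366 = $151.4754
Total = $508.9344

$508.93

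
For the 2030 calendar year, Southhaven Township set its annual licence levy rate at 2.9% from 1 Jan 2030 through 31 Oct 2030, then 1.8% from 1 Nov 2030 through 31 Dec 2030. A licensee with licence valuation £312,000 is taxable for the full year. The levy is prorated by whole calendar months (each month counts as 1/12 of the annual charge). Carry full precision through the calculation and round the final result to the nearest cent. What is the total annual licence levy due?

£8,476.00

1 Jan – 31 Oct 2030: 10 months at 2.9% → £312,000 × 2.9% × 10/12 = £7,540.0000
1 Nov – 31 Dec 2030: 2 months at 1.8% → £312,000 × 1.8% × 2/12 = £936.0000
Total = £8,476.0000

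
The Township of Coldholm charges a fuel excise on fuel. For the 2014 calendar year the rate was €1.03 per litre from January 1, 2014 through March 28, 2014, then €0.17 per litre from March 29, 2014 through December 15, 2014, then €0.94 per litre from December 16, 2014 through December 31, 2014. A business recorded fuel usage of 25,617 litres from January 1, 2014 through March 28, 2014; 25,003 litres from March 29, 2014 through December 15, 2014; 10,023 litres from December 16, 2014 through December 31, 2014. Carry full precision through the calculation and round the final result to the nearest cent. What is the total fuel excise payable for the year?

January 1 – March 28, 2014: 25,617 litres at €1.03/litre → €26,385.51
March 29 – December 15, 2014: 25,003 litres at €0.17/litre → €4,250.51
December 16 – December 31, 2014: 10,023 litres at €0.94/litre → €9,421.62

€40,057.64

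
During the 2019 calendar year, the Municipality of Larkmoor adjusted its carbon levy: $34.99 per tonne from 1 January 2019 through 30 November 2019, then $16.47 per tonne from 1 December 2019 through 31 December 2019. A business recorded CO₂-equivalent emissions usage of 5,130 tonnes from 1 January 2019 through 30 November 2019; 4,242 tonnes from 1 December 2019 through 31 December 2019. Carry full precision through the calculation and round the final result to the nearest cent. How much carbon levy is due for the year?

$249,364.44

1 January – 30 November 2019: 5,130 tonnes at $34.99/tonne → $179,498.70
1 December – 31 December 2019: 4,242 tonnes at $16.47/tonne → $69,865.74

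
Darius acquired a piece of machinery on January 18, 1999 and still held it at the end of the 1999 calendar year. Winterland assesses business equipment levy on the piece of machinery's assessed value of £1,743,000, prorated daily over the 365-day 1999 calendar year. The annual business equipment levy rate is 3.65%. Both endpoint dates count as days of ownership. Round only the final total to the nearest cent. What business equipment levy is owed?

Days held (January 18 – December 31, 1999): 348 out of 365
Tax = £1,743,000 × 3.65% × 348/365 = £60,656.4000

£60,656.40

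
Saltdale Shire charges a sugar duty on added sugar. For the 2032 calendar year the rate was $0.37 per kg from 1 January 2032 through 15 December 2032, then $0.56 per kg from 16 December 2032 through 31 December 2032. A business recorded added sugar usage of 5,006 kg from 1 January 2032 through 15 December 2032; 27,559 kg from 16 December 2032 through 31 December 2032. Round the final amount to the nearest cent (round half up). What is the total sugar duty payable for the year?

1 January – 15 December 2032: 5,006 kg at $0.37/kg → $1,852.22
16 December – 31 December 2032: 27,559 kg at $0.56/kg → $15,433.04

$17,285.26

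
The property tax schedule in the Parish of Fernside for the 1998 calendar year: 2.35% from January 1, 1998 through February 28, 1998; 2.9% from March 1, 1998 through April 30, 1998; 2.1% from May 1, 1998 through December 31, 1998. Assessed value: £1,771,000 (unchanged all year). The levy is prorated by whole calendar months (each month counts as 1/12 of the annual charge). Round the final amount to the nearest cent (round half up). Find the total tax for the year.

January 1 – February 28, 1998: 2 months at 2.35% → £1,771,000 × 2.35% × 2/12 = £6,936.4167
March 1 – April 30, 1998: 2 months at 2.9% → £1,771,000 × 2.9% × 2/12 = £8,559.8333
May 1 – December 31, 1998: 8 months at 2.1% → £1,771,000 × 2.1% × 8/12 = £24,794.0000
Total = £40,290.2500

£40,290.25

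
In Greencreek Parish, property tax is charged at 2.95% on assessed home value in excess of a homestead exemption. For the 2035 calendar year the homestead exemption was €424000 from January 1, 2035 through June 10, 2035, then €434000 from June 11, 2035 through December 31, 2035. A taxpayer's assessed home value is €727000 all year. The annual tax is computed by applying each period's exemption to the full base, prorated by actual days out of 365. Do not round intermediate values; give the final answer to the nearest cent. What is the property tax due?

€8773.62

January 1 – June 10, 2035: 161 days, exemption €424000 → (€727000 − €424000) × 2.95% × 161/365 = €3942.7356
June 11 – December 31, 2035: 204 days, exemption €434000 → (€727000 − €434000) × 2.95% × 204/365 = €4830.8877
Total = €8773.6233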